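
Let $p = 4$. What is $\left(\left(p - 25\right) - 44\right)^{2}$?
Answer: $4225$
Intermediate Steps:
$\left(\left(p - 25\right) - 44\right)^{2} = \left(\left(4 - 25\right) - 44\right)^{2} = \left(-21 - 44\right)^{2} = \left(-65\right)^{2} = 4225$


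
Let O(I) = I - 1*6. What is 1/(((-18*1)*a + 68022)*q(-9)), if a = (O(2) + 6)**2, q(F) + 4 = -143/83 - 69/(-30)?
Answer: -83/19304595 ≈ -4.2995e-6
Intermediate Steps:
O(I) = -6 + I (O(I) = I - 6 = -6 + I)
q(F) = -2841/830 (q(F) = -4 + (-143/83 - 69/(-30)) = -4 + (-143*1/83 - 69*(-1/30)) = -4 + (-143/83 + 23/10) = -4 + 479/830 = -2841/830)
a = 4 (a = ((-6 + 2) + 6)**2 = (-4 + 6)**2 = 2**2 = 4)
1/(((-18*1)*a + 68022)*q(-9)) = 1/((-18*1*4 + 68022)*(-2841/830)) = -830/2841/(-18*4 + 68022) = -830/2841/(-72 + 68022) = -830/2841/67950 = (1/67950)*(-830/2841) = -83/19304595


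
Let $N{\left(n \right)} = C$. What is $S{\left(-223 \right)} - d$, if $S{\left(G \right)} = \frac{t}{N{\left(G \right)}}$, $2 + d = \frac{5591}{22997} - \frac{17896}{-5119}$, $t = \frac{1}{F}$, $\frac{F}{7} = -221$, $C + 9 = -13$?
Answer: $- \frac{535977631879}{308195261374} \approx -1.7391$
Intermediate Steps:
$C = -22$ ($C = -9 - 13 = -22$)
$N{\left(n \right)} = -22$
$F = -1547$ ($F = 7 \left(-221\right) = -1547$)
$t = - \frac{1}{1547}$ ($t = \frac{1}{-1547} = - \frac{1}{1547} \approx -0.00064641$)
$d = \frac{204731355}{117721643}$ ($d = -2 + \left(\frac{5591}{22997} - \frac{17896}{-5119}\right) = -2 + \left(5591 \cdot \frac{1}{22997} - - \frac{17896}{5119}\right) = -2 + \left(\frac{5591}{22997} + \frac{17896}{5119}\right) = -2 + \frac{440174641}{117721643} = \frac{204731355}{117721643} \approx 1.7391$)
$S{\left(G \right)} = \frac{1}{34034}$ ($S{\left(G \right)} = - \frac{1}{1547 \left(-22\right)} = \left(- \frac{1}{1547}\right) \left(- \frac{1}{22}\right) = \frac{1}{34034}$)
$S{\left(-223 \right)} - d = \frac{1}{34034} - \frac{204731355}{117721643} = - \frac{535977631879}{308195261374}$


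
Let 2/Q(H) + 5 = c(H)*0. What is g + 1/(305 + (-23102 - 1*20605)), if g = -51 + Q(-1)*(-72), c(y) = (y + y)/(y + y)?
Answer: -4817627/217010 ≈ -22.200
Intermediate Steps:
c(y) = 1 (c(y) = (2*y)/((2*y)) = (2*y)*(1/(2*y)) = 1)
Q(H) = -⅖ (Q(H) = 2/(-5 + 1*0) = 2/(-5 + 0) = 2/(-5) = 2*(-⅕) = -⅖)
g = -111/5 (g = -51 - ⅖*(-72) = -51 + 144/5 = -111/5 ≈ -22.200)
g + 1/(305 + (-23102 - 1*20605)) = -111/5 + 1/(305 + (-23102 - 1*20605)) = -111/5 + 1/(305 + (-23102 - 20605)) = -111/5 + 1/(305 - 43707) = -111/5 + 1/(-43402) = -111/5 - 1/43402 = -4817627/217010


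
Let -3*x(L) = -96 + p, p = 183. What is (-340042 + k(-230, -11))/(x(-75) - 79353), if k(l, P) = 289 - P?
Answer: 169871/39691 ≈ 4.2798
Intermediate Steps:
x(L) = -29 (x(L) = -(-96 + 183)/3 = -⅓*87 = -29)
(-340042 + k(-230, -11))/(x(-75) - 79353) = (-340042 + (289 - 1*(-11)))/(-29 - 79353) = (-340042 + (289 + 11))/(-79382) = (-340042 + 300)*(-1/79382) = -339742*(-1/79382) = 169871/39691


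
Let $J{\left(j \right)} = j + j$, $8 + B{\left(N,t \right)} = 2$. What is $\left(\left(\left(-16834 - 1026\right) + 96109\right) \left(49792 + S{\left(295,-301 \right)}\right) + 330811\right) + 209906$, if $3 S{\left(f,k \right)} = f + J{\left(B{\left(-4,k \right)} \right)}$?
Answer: $3904096414$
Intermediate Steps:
$B{\left(N,t \right)} = -6$ ($B{\left(N,t \right)} = -8 + 2 = -6$)
$J{\left(j \right)} = 2 j$
$S{\left(f,k \right)} = -4 + \frac{f}{3}$ ($S{\left(f,k \right)} = \frac{f + 2 \left(-6\right)}{3} = \frac{f - 12}{3} = \frac{-12 + f}{3} = -4 + \frac{f}{3}$)
$\left(\left(\left(-16834 - 1026\right) + 96109\right) \left(49792 + S{\left(295,-301 \right)}\right) + 330811\right) + 209906 = \left(\left(\left(-16834 - 1026\right) + 96109\right) \left(49792 + \left(-4 + \frac{1}{3} \cdot 295\right)\right) + 330811\right) + 209906 = \left(\left(-17860 + 96109\right) \left(49792 + \left(-4 + \frac{295}{3}\right)\right) + 330811\right) + 209906 = \left(78249 \left(49792 + \frac{283}{3}\right) + 330811\right) + 209906 = \left(78249 \cdot \frac{149659}{3} + 330811\right) + 209906 = \left(3903555697 + 330811\right) + 209906 = 3903886508 + 209906 = 3904096414$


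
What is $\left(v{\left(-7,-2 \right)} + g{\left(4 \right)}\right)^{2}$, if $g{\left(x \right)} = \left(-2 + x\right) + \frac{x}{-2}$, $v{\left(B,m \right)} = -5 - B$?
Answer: $4$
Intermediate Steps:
$g{\left(x \right)} = -2 + \frac{x}{2}$ ($g{\left(x \right)} = \left(-2 + x\right) + x \left(- \frac{1}{2}\right) = \left(-2 + x\right) - \frac{x}{2} = -2 + \frac{x}{2}$)
$\left(v{\left(-7,-2 \right)} + g{\left(4 \right)}\right)^{2} = \left(\left(-5 - -7\right) + \left(-2 + \frac{1}{2} \cdot 4\right)\right)^{2} = \left(\left(-5 + 7\right) + \left(-2 + 2\right)\right)^{2} = \left(2 + 0\right)^{2} = 2^{2} = 4$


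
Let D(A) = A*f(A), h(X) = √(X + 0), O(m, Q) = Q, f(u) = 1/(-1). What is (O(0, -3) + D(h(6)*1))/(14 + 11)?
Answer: -3/25 - √6/25 ≈ -0.21798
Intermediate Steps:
f(u) = -1
h(X) = √X
D(A) = -A (D(A) = A*(-1) = -A)
(O(0, -3) + D(h(6)*1))/(14 + 11) = (-3 - √6)/(14 + 11) = (-3 - √6)/25 = -3/25 - √6/25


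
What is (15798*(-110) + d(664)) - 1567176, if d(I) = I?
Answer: -3304292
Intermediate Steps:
(15798*(-110) + d(664)) - 1567176 = (15798*(-110) + 664) - 1567176 = (-1737780 + 664) - 1567176 = -1737116 - 1567176 = -3304292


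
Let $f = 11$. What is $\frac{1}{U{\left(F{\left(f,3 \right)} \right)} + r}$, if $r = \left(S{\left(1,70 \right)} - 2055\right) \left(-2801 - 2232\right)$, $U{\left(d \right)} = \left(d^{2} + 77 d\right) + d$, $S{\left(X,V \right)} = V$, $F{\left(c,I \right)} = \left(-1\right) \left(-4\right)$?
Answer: $\frac{1}{9990833} \approx 1.0009 \cdot 10^{-7}$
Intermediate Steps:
$F{\left(c,I \right)} = 4$
$U{\left(d \right)} = d^{2} + 78 d$
$r = 9990505$ ($r = \left(70 - 2055\right) \left(-2801 - 2232\right) = \left(-1985\right) \left(-5033\right) = 9990505$)
$\frac{1}{U{\left(F{\left(f,3 \right)} \right)} + r} = \frac{1}{4 \left(78 + 4\right) + 9990505} = \frac{1}{4 \cdot 82 + 9990505} = \frac{1}{328 + 9990505} = \frac{1}{9990833}$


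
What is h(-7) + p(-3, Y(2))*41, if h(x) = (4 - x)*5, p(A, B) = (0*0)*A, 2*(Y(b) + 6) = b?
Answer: 55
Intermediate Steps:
Y(b) = -6 + b/2
p(A, B) = 0 (p(A, B) = 0*A = 0)
h(x) = 20 - 5*x
h(-7) + p(-3, Y(2))*41 = (20 - 5*(-7)) + 0*41 = (20 + 35) + 0 = 55 + 0 = 55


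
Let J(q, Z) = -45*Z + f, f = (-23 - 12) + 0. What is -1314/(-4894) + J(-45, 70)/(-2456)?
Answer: 9407287/6009832 ≈ 1.5653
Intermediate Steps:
f = -35 (f = -35 + 0 = -35)
J(q, Z) = -35 - 45*Z (J(q, Z) = -45*Z - 35 = -35 - 45*Z)
-1314/(-4894) + J(-45, 70)/(-2456) = -1314/(-4894) + (-35 - 45*70)/(-2456) = -1314*(-1/4894) + (-35 - 3150)*(-1/2456) = 657/2447 - 3185*(-1/2456) = 657/2447 + 3185/2456 = 9407287/6009832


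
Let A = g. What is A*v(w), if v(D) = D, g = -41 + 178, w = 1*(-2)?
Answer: -274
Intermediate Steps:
w = -2
g = 137
A = 137
A*v(w) = 137*(-2) = -274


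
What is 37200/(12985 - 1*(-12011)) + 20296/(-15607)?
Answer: 6105132/32509381 ≈ 0.18780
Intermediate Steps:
37200/(12985 - 1*(-12011)) + 20296/(-15607) = 37200/(12985 + 12011) + 20296*(-1/15607) = 37200/24996 - 20296/15607 = 37200*(1/24996) - 20296/15607 = 3100/2083 - 20296/15607 = 6105132/32509381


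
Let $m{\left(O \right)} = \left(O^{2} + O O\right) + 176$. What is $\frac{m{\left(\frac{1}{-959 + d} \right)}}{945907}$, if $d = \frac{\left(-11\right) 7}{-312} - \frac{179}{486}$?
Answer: $\frac{103404435472134704}{555744193953909869827} \approx 0.00018606$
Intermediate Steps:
$d = - \frac{3071}{25272}$ ($d = \left(-77\right) \left(- \frac{1}{312}\right) - \frac{179}{486} = \frac{77}{312} - \frac{179}{486} = - \frac{3071}{25272} \approx -0.12152$)
$m{\left(O \right)} = 176 + 2 O^{2}$ ($m{\left(O \right)} = \left(O^{2} + O^{2}\right) + 176 = 2 O^{2} + 176 = 176 + 2 O^{2}$)
$\frac{m{\left(\frac{1}{-959 + d} \right)}}{945907} = \frac{176 + 2 \left(\frac{1}{-959 - \frac{3071}{25272}}\right)^{2}}{945907} = \left(176 + 2 \left(\frac{1}{- \frac{24238919}{25272}}\right)^{2}\right) \frac{1}{945907} = \left(176 + 2 \left(- \frac{25272}{24238919}\right)^{2}\right) \frac{1}{945907} = \left(176 + 2 \cdot \frac{638673984}{587525194288561}\right) \frac{1}{945907} = \left(176 + \frac{1277347968}{587525194288561}\right) \frac{1}{945907} = \frac{103404435472134704}{587525194288561} \cdot \frac{1}{945907} = \frac{103404435472134704}{555744193953909869827}$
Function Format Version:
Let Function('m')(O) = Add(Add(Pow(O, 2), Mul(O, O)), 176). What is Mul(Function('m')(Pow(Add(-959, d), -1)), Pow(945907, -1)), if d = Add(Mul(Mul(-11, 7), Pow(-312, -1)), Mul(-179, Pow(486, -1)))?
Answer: Rational(103404435472134704, 555744193953909869827) ≈ 0.00018606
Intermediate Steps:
d = Rational(-3071, 25272) (d = Add(Mul(-77, Rational(-1, 312)), Mul(-179, Rational(1, 486))) = Add(Rational(77, 312), Rational(-179, 486)) = Rational(-3071, 25272) ≈ -0.12152)
Function('m')(O) = Add(176, Mul(2, Pow(O, 2))) (Function('m')(O) = Add(Add(Pow(O, 2), Pow(O, 2)), 176) = Add(Mul(2, Pow(O, 2)), 176) = Add(176, Mul(2, Pow(O, 2))))
Mul(Function('m')(Pow(Add(-959, d), -1)), Pow(945907, -1)) = Mul(Add(176, Mul(2, Pow(Pow(Add(-959, Rational(-3071, 25272)), -1), 2))), Pow(945907, -1)) = Mul(Add(176, Mul(2, Pow(Pow(Rational(-24238919, 25272), -1), 2))), Rational(1, 945907)) = Mul(Add(176, Mul(2, Pow(Rational(-25272, 24238919), 2))), Rational(1, 945907)) = Mul(Add(176, Mul(2, Rational(638673984, 587525194288561))), Rational(1, 945907)) = Mul(Add(176, Rational(1277347968, 587525194288561)), Rational(1, 945907)) = Mul(Rational(103404435472134704, 587525194288561), Rational(1, 945907)) = Rational(103404435472134704, 555744193953909869827)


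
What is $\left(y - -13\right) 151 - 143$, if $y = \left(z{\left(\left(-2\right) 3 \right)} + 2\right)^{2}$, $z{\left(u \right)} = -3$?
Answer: $1971$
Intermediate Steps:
$y = 1$ ($y = \left(-3 + 2\right)^{2} = \left(-1\right)^{2} = 1$)
$\left(y - -13\right) 151 - 143 = \left(1 - -13\right) 151 - 143 = \left(1 + 13\right) 151 - 143 = 14 \cdot 151 - 143 = 2114 - 143 = 1971$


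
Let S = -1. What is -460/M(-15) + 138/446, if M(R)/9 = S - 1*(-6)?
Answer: -19895/2007 ≈ -9.9128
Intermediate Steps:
M(R) = 45 (M(R) = 9*(-1 - 1*(-6)) = 9*(-1 + 6) = 9*5 = 45)
-460/M(-15) + 138/446 = -460/45 + 138/446 = -460*1/45 + 138*(1/446) = -92/9 + 69/223 = -19895/2007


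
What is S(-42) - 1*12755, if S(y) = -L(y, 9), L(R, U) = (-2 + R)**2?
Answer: -14691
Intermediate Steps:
S(y) = -(-2 + y)**2
S(-42) - 1*12755 = -(-2 - 42)**2 - 1*12755 = -1*(-44)**2 - 12755 = -1*1936 - 12755 = -1936 - 12755 = -14691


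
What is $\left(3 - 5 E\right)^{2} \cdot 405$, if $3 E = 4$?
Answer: $5445$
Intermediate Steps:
$E = \frac{4}{3}$ ($E = \frac{1}{3} \cdot 4 = \frac{4}{3} \approx 1.3333$)
$\left(3 - 5 E\right)^{2} \cdot 405 = \left(3 - \frac{20}{3}\right)^{2} \cdot 405 = \left(- \frac{11}{3}\right)^{2} \cdot 405 = \frac{121}{9} \cdot 405 = 5445$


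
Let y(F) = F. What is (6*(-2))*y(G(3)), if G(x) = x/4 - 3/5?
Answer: -9/5 ≈ -1.8000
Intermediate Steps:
G(x) = -3/5 + x/4 (G(x) = x*(1/4) - 3*1/5 = x/4 - 3/5 = -3/5 + x/4)
(6*(-2))*y(G(3)) = (6*(-2))*(-3/5 + (1/4)*3) = -12*(-3/5 + 3/4) = -12*3/20 = -9/5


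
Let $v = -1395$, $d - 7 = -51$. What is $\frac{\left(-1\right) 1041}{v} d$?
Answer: $- \frac{15268}{465} \approx -32.834$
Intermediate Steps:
$d = -44$ ($d = 7 - 51 = -44$)
$\frac{\left(-1\right) 1041}{v} d = \frac{\left(-1\right) 1041}{-1395} \left(-44\right) = \left(-1041\right) \left(- \frac{1}{1395}\right) \left(-44\right) = \frac{347}{465} \left(-44\right) = - \frac{15268}{465}$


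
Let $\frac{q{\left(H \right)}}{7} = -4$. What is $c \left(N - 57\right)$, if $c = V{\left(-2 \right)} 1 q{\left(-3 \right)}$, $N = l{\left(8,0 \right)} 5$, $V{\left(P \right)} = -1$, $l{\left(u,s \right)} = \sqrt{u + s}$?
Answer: $-1596 + 280 \sqrt{2} \approx -1200.0$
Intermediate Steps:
$l{\left(u,s \right)} = \sqrt{s + u}$
$q{\left(H \right)} = -28$ ($q{\left(H \right)} = 7 \left(-4\right) = -28$)
$N = 10 \sqrt{2}$ ($N = \sqrt{0 + 8} \cdot 5 = \sqrt{8} \cdot 5 = 2 \sqrt{2} \cdot 5 = 10 \sqrt{2} \approx 14.142$)
$c = 28$ ($c = \left(-1\right) 1 \left(-28\right) = \left(-1\right) \left(-28\right) = 28$)
$c \left(N - 57\right) = 28 \left(10 \sqrt{2} - 57\right) = 28 \left(-57 + 10 \sqrt{2}\right) = -1596 + 280 \sqrt{2}$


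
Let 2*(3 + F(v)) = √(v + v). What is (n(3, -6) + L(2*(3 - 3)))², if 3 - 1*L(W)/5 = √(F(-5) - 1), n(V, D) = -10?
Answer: 25*(2 - √2*√(-8 + I*√10))²/4 ≈ -94.402 - 62.336*I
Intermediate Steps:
F(v) = -3 + √2*√v/2 (F(v) = -3 + √(v + v)/2 = -3 + √(2*v)/2 = -3 + (√2*√v)/2 = -3 + √2*√v/2)
L(W) = 15 - 5*√(-4 + I*√10/2) (L(W) = 15 - 5*√((-3 + √2*√(-5)/2) - 1) = 15 - 5*√((-3 + √2*(I*√5)/2) - 1) = 15 - 5*√((-3 + I*√10/2) - 1) = 15 - 5*√(-4 + I*√10/2))
(n(3, -6) + L(2*(3 - 3)))² = (-10 + (15 - 5*√(-16 + 2*I*√10)/2))² = (5 - 5*√(-16 + 2*I*√10)/2)²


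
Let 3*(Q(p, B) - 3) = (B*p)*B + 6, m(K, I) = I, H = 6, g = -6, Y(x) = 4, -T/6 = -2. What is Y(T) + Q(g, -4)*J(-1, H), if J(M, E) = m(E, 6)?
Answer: -158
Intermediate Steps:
T = 12 (T = -6*(-2) = 12)
J(M, E) = 6
Q(p, B) = 5 + p*B²/3 (Q(p, B) = 3 + ((B*p)*B + 6)/3 = 3 + (p*B² + 6)/3 = 3 + (6 + p*B²)/3 = 3 + (2 + p*B²/3) = 5 + p*B²/3)
Y(T) + Q(g, -4)*J(-1, H) = 4 + (5 + (⅓)*(-6)*(-4)²)*6 = 4 + (5 + (⅓)*(-6)*16)*6 = 4 + (5 - 32)*6 = 4 - 27*6 = 4 - 162 = -158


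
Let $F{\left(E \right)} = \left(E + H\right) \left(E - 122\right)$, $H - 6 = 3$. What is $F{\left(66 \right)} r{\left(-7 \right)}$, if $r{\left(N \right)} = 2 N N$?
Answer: $-411600$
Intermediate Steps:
$H = 9$ ($H = 6 + 3 = 9$)
$r{\left(N \right)} = 2 N^{2}$
$F{\left(E \right)} = \left(-122 + E\right) \left(9 + E\right)$ ($F{\left(E \right)} = \left(E + 9\right) \left(E - 122\right) = \left(9 + E\right) \left(-122 + E\right) = \left(-122 + E\right) \left(9 + E\right)$)
$F{\left(66 \right)} r{\left(-7 \right)} = \left(-1098 + 66^{2} - 7458\right) 2 \left(-7\right)^{2} = \left(-1098 + 4356 - 7458\right) 2 \cdot 49 = \left(-4200\right) 98 = -411600$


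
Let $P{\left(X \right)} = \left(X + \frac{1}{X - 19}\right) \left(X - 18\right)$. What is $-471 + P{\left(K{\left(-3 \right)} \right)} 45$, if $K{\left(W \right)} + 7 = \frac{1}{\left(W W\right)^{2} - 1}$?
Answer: $\frac{2196688159}{295680} \approx 7429.3$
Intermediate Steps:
$K{\left(W \right)} = -7 + \frac{1}{-1 + W^{4}}$ ($K{\left(W \right)} = -7 + \frac{1}{\left(W W\right)^{2} - 1} = -7 + \frac{1}{\left(W^{2}\right)^{2} - 1} = -7 + \frac{1}{W^{4} - 1} = -7 + \frac{1}{-1 + W^{4}}$)
$P{\left(X \right)} = \left(-18 + X\right) \left(X + \frac{1}{-19 + X}\right)$ ($P{\left(X \right)} = \left(X + \frac{1}{-19 + X}\right) \left(-18 + X\right) = \left(-18 + X\right) \left(X + \frac{1}{-19 + X}\right)$)
$-471 + P{\left(K{\left(-3 \right)} \right)} 45 = -471 + \frac{-18 + \left(\frac{8 - 7 \left(-3\right)^{4}}{-1 + \left(-3\right)^{4}}\right)^{3} - 37 \left(\frac{8 - 7 \left(-3\right)^{4}}{-1 + \left(-3\right)^{4}}\right)^{2} + 343 \frac{8 - 7 \left(-3\right)^{4}}{-1 + \left(-3\right)^{4}}}{-19 + \frac{8 - 7 \left(-3\right)^{4}}{-1 + \left(-3\right)^{4}}} \cdot 45 = -471 + \frac{-18 + \left(\frac{8 - 567}{-1 + 81}\right)^{3} - 37 \left(\frac{8 - 567}{-1 + 81}\right)^{2} + 343 \frac{8 - 567}{-1 + 81}}{-19 + \frac{8 - 567}{-1 + 81}} \cdot 45 = -471 + \frac{-18 + \left(\frac{8 - 567}{80}\right)^{3} - 37 \left(\frac{8 - 567}{80}\right)^{2} + 343 \frac{8 - 567}{80}}{-19 + \frac{8 - 567}{80}} \cdot 45 = -471 + \frac{-18 + \left(\frac{1}{80} \left(-559\right)\right)^{3} - 37 \left(\frac{1}{80} \left(-559\right)\right)^{2} + 343 \cdot \frac{1}{80} \left(-559\right)}{-19 + \frac{1}{80} \left(-559\right)} 45 = -471 + \frac{-18 + \left(- \frac{559}{80}\right)^{3} - 37 \left(- \frac{559}{80}\right)^{2} + 343 \left(- \frac{559}{80}\right)}{-19 - \frac{559}{80}} \cdot 45 = -471 + \frac{-18 - \frac{174676879}{512000} - \frac{11561797}{6400} - \frac{191737}{80}}{- \frac{2079}{80}} \cdot 45 = -471 + - \frac{80 \left(-18 - \frac{174676879}{512000} - \frac{11561797}{6400} - \frac{191737}{80}\right)}{2079} \cdot 45 = -471 + \left(- \frac{80}{2079}\right) \left(- \frac{2335953439}{512000}\right) 45 = -471 + \frac{2335953439}{13305600} \cdot 45 = -471 + \frac{2335953439}{295680} = \frac{2196688159}{295680}$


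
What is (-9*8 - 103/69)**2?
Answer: 25715041/4761 ≈ 5401.2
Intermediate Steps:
(-9*8 - 103/69)**2 = (-72 - 103*1/69)**2 = (-72 - 103/69)**2 = (-5071/69)**2 = 25715041/4761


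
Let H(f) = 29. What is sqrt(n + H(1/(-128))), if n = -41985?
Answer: 2*I*sqrt(10489) ≈ 204.83*I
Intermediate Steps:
sqrt(n + H(1/(-128))) = sqrt(-41985 + 29) = sqrt(-41956) = 2*I*sqrt(10489)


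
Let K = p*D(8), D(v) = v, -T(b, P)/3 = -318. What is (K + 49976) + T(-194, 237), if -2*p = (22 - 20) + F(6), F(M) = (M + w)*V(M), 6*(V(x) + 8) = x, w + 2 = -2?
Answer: 50978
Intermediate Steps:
w = -4 (w = -2 - 2 = -4)
V(x) = -8 + x/6
T(b, P) = 954 (T(b, P) = -3*(-318) = 954)
F(M) = (-8 + M/6)*(-4 + M) (F(M) = (M - 4)*(-8 + M/6) = (-4 + M)*(-8 + M/6) = (-8 + M/6)*(-4 + M))
p = 6 (p = -((22 - 20) + (-48 + 6)*(-4 + 6)/6)/2 = -(2 + (⅙)*(-42)*2)/2 = -(2 - 14)/2 = -½*(-12) = 6)
K = 48 (K = 6*8 = 48)
(K + 49976) + T(-194, 237) = (48 + 49976) + 954 = 50024 + 954 = 50978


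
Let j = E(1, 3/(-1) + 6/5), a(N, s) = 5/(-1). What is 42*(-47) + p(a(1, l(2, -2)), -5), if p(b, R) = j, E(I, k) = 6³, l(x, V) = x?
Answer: -1758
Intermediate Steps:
a(N, s) = -5 (a(N, s) = 5*(-1) = -5)
E(I, k) = 216
j = 216
p(b, R) = 216
42*(-47) + p(a(1, l(2, -2)), -5) = 42*(-47) + 216 = -1974 + 216 = -1758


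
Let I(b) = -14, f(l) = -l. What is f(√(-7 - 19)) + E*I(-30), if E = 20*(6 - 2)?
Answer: -1120 - I*√26 ≈ -1120.0 - 5.099*I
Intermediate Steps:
E = 80 (E = 20*4 = 80)
f(√(-7 - 19)) + E*I(-30) = -√(-7 - 19) + 80*(-14) = -√(-26) - 1120 = -I*√26 - 1120 = -1120 - I*√26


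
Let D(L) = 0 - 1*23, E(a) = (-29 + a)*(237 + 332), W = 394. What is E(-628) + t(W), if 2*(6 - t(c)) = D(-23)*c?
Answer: -369296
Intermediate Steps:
E(a) = -16501 + 569*a (E(a) = (-29 + a)*569 = -16501 + 569*a)
D(L) = -23 (D(L) = 0 - 23 = -23)
t(c) = 6 + 23*c/2 (t(c) = 6 - (-23)*c/2 = 6 + 23*c/2)
E(-628) + t(W) = (-16501 + 569*(-628)) + (6 + (23/2)*394) = (-16501 - 357332) + (6 + 4531) = -373833 + 4537 = -369296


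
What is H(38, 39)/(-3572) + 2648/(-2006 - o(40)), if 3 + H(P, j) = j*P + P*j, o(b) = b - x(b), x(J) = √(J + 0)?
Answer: -168869049/79535444 - 1324*√10/1046519 ≈ -2.1272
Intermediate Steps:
x(J) = √J
o(b) = b - √b
H(P, j) = -3 + 2*P*j (H(P, j) = -3 + (j*P + P*j) = -3 + (P*j + P*j) = -3 + 2*P*j)
H(38, 39)/(-3572) + 2648/(-2006 - o(40)) = (-3 + 2*38*39)/(-3572) + 2648/(-2006 - (40 - √40)) = (-3 + 2964)*(-1/3572) + 2648/(-2006 - (40 - 2*√10)) = 2961*(-1/3572) + 2648/(-2006 - (40 - 2*√10)) = -63/76 + 2648/(-2006 + (-40 + 2*√10)) = -63/76 + 2648/(-2046 + 2*√10)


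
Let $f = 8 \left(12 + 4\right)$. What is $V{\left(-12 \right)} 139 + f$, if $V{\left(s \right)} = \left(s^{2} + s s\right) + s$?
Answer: $38492$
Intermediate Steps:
$V{\left(s \right)} = s + 2 s^{2}$ ($V{\left(s \right)} = \left(s^{2} + s^{2}\right) + s = 2 s^{2} + s = s + 2 s^{2}$)
$f = 128$ ($f = 8 \cdot 16 = 128$)
$V{\left(-12 \right)} 139 + f = - 12 \left(1 + 2 \left(-12\right)\right) 139 + 128 = - 12 \left(1 - 24\right) 139 + 128 = \left(-12\right) \left(-23\right) 139 + 128 = 276 \cdot 139 + 128 = 38364 + 128 = 38492$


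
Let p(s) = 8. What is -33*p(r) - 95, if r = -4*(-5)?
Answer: -359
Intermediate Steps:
r = 20
-33*p(r) - 95 = -33*8 - 95 = -264 - 95 = -359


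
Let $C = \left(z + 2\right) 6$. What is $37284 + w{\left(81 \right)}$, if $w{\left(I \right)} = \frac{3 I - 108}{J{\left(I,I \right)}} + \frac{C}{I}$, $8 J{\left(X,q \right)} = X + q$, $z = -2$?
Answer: $\frac{111872}{3} \approx 37291.0$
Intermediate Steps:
$J{\left(X,q \right)} = \frac{X}{8} + \frac{q}{8}$ ($J{\left(X,q \right)} = \frac{X + q}{8} = \frac{X}{8} + \frac{q}{8}$)
$C = 0$ ($C = \left(-2 + 2\right) 6 = 0 \cdot 6 = 0$)
$w{\left(I \right)} = \frac{4 \left(-108 + 3 I\right)}{I}$ ($w{\left(I \right)} = \frac{3 I - 108}{\frac{I}{8} + \frac{I}{8}} + \frac{0}{I} = \frac{-108 + 3 I}{\frac{1}{4} I} + 0 = \left(-108 + 3 I\right) \frac{4}{I} + 0 = \frac{4 \left(-108 + 3 I\right)}{I} + 0 = \frac{4 \left(-108 + 3 I\right)}{I}$)
$37284 + w{\left(81 \right)} = 37284 + \left(12 - \frac{432}{81}\right) = 37284 + \left(12 - \frac{16}{3}\right) = 37284 + \frac{20}{3} = \frac{111872}{3}$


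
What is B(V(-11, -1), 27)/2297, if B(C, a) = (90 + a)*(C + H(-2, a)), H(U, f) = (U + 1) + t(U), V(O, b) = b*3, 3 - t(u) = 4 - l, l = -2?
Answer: -819/2297 ≈ -0.35655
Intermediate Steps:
t(u) = -3 (t(u) = 3 - (4 - 1*(-2)) = 3 - (4 + 2) = 3 - 1*6 = 3 - 6 = -3)
V(O, b) = 3*b
H(U, f) = -2 + U (H(U, f) = (U + 1) - 3 = (1 + U) - 3 = -2 + U)
B(C, a) = (-4 + C)*(90 + a) (B(C, a) = (90 + a)*(C + (-2 - 2)) = (90 + a)*(C - 4) = (90 + a)*(-4 + C) = (-4 + C)*(90 + a))
B(V(-11, -1), 27)/2297 = (-360 - 4*27 + 90*(3*(-1)) + (3*(-1))*27)/2297 = (-360 - 108 + 90*(-3) - 3*27)*(1/2297) = (-360 - 108 - 270 - 81)*(1/2297) = -819*1/2297 = -819/2297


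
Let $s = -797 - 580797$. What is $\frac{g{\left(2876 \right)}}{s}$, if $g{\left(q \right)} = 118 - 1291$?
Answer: $\frac{1173}{581594} \approx 0.0020169$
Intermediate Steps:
$g{\left(q \right)} = -1173$ ($g{\left(q \right)} = 118 - 1291 = -1173$)
$s = -581594$ ($s = -797 - 580797 = -581594$)
$\frac{g{\left(2876 \right)}}{s} = - \frac{1173}{-581594} = \left(-1173\right) \left(- \frac{1}{581594}\right) = \frac{1173}{581594}$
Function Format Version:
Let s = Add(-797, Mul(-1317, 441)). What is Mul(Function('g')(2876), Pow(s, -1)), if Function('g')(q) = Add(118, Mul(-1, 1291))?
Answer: Rational(1173, 581594) ≈ 0.0020169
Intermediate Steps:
Function('g')(q) = -1173 (Function('g')(q) = Add(118, -1291) = -1173)
s = -581594 (s = Add(-797, -580797) = -581594)
Mul(Function('g')(2876), Pow(s, -1)) = Mul(-1173, Pow(-581594, -1)) = Mul(-1173, Rational(-1, 581594)) = Rational(1173, 581594)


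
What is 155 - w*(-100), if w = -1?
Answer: 55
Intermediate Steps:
155 - w*(-100) = 155 - (-1)*(-100) = 155 - 1*100 = 155 - 100 = 55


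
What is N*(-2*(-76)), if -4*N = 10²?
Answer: -3800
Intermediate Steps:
N = -25 (N = -¼*10² = -¼*100 = -25)
N*(-2*(-76)) = -(-50)*(-76) = -25*152 = -3800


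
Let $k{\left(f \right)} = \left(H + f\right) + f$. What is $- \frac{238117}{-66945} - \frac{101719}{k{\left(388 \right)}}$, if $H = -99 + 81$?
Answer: $- \frac{6629085769}{50744310} \approx -130.64$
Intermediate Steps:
$H = -18$
$k{\left(f \right)} = -18 + 2 f$ ($k{\left(f \right)} = \left(-18 + f\right) + f = -18 + 2 f$)
$- \frac{238117}{-66945} - \frac{101719}{k{\left(388 \right)}} = - \frac{238117}{-66945} - \frac{101719}{-18 + 2 \cdot 388} = \left(-238117\right) \left(- \frac{1}{66945}\right) - \frac{101719}{-18 + 776} = \frac{238117}{66945} - \frac{101719}{758} = - \frac{6629085769}{50744310}$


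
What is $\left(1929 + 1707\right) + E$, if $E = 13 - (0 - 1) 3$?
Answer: $3675$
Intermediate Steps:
$E = 39$ ($E = 13 - (0 - 1) 3 = 13 \left(-1\right) \left(-1\right) 3 = 13 \cdot 1 \cdot 3 = 13 \cdot 3 = 39$)
$\left(1929 + 1707\right) + E = \left(1929 + 1707\right) + 39 = 3636 + 39 = 3675$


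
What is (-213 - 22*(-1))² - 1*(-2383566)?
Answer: 2420047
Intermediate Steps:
(-213 - 22*(-1))² - 1*(-2383566) = (-213 + 22)² + 2383566 = (-191)² + 2383566 = 36481 + 2383566 = 2420047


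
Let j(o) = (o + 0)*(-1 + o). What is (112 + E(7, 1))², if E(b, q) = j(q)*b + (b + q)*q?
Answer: 14400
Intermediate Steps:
j(o) = o*(-1 + o)
E(b, q) = q*(b + q) + b*q*(-1 + q) (E(b, q) = (q*(-1 + q))*b + (b + q)*q = b*q*(-1 + q) + q*(b + q) = q*(b + q) + b*q*(-1 + q))
(112 + E(7, 1))² = (112 + 1²*(1 + 7))² = (112 + 1*8)² = (112 + 8)² = 120² = 14400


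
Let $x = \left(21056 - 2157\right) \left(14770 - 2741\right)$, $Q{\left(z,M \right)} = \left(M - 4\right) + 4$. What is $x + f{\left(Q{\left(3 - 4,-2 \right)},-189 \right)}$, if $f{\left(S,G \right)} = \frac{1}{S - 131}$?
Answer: $\frac{30235697442}{133} \approx 2.2734 \cdot 10^{8}$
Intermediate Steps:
$Q{\left(z,M \right)} = M$ ($Q{\left(z,M \right)} = \left(-4 + M\right) + 4 = M$)
$f{\left(S,G \right)} = \frac{1}{-131 + S}$
$x = 227336071$ ($x = 18899 \cdot 12029 = 227336071$)
$x + f{\left(Q{\left(3 - 4,-2 \right)},-189 \right)} = 227336071 + \frac{1}{-131 - 2} = 227336071 + \frac{1}{-133} = 227336071 - \frac{1}{133} = \frac{30235697442}{133}$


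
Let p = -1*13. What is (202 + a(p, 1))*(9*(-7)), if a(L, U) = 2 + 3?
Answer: -13041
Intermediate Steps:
p = -13
a(L, U) = 5
(202 + a(p, 1))*(9*(-7)) = (202 + 5)*(9*(-7)) = 207*(-63) = -13041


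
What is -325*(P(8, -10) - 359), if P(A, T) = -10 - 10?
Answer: 123175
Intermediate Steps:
P(A, T) = -20
-325*(P(8, -10) - 359) = -325*(-20 - 359) = -325*(-379) = 123175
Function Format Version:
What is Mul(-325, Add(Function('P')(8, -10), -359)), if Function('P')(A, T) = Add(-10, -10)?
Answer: 123175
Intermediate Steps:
Function('P')(A, T) = -20
Mul(-325, Add(Function('P')(8, -10), -359)) = Mul(-325, Add(-20, -359)) = Mul(-325, -379) = 123175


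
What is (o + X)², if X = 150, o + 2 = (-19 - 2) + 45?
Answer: 29584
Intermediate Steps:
o = 22 (o = -2 + ((-19 - 2) + 45) = -2 + (-21 + 45) = -2 + 24 = 22)
(o + X)² = (22 + 150)² = 172² = 29584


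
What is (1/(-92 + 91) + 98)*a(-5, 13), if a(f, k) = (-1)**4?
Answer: 97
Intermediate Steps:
a(f, k) = 1
(1/(-92 + 91) + 98)*a(-5, 13) = (1/(-92 + 91) + 98)*1 = (1/(-1) + 98)*1 = (-1 + 98)*1 = 97*1 = 97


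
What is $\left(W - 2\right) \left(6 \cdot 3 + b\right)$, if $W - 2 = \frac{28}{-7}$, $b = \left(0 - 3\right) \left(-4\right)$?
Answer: $-120$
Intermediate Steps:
$b = 12$ ($b = \left(-3\right) \left(-4\right) = 12$)
$W = -2$ ($W = 2 + \frac{28}{-7} = 2 + 28 \left(- \frac{1}{7}\right) = 2 - 4 = -2$)
$\left(W - 2\right) \left(6 \cdot 3 + b\right) = \left(-2 - 2\right) \left(6 \cdot 3 + 12\right) = - 4 \left(18 + 12\right) = \left(-4\right) 30 = -120$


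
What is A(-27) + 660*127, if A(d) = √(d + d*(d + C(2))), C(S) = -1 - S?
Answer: 83820 + 3*√87 ≈ 83848.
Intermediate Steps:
A(d) = √(d + d*(-3 + d)) (A(d) = √(d + d*(d + (-1 - 1*2))) = √(d + d*(d + (-1 - 2))) = √(d + d*(d - 3)) = √(d + d*(-3 + d)))
A(-27) + 660*127 = √(-27*(-2 - 27)) + 660*127 = √(-27*(-29)) + 83820 = √783 + 83820 = 3*√87 + 83820 = 83820 + 3*√87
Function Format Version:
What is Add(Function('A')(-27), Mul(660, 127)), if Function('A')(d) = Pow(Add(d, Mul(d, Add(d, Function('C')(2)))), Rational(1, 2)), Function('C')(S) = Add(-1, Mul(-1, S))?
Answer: Add(83820, Mul(3, Pow(87, Rational(1, 2)))) ≈ 83848.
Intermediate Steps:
Function('A')(d) = Pow(Add(d, Mul(d, Add(-3, d))), Rational(1, 2)) (Function('A')(d) = Pow(Add(d, Mul(d, Add(d, Add(-1, Mul(-1, 2))))), Rational(1, 2)) = Pow(Add(d, Mul(d, Add(d, Add(-1, -2)))), Rational(1, 2)) = Pow(Add(d, Mul(d, Add(d, -3))), Rational(1, 2)) = Pow(Add(d, Mul(d, Add(-3, d))), Rational(1, 2)))
Add(Function('A')(-27), Mul(660, 127)) = Add(Pow(Mul(-27, Add(-2, -27)), Rational(1, 2)), Mul(660, 127)) = Add(Pow(Mul(-27, -29), Rational(1, 2)), 83820) = Add(Pow(783, Rational(1, 2)), 83820) = Add(Mul(3, Pow(87, Rational(1, 2))), 83820) = Add(83820, Mul(3, Pow(87, Rational(1, 2))))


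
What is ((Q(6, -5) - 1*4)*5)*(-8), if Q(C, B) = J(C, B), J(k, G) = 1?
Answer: 120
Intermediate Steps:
Q(C, B) = 1
((Q(6, -5) - 1*4)*5)*(-8) = ((1 - 1*4)*5)*(-8) = ((1 - 4)*5)*(-8) = -3*5*(-8) = -15*(-8) = 120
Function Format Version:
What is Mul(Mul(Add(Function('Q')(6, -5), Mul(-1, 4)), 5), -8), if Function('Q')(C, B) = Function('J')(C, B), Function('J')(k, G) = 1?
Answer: 120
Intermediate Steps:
Function('Q')(C, B) = 1
Mul(Mul(Add(Function('Q')(6, -5), Mul(-1, 4)), 5), -8) = Mul(Mul(Add(1, Mul(-1, 4)), 5), -8) = Mul(Mul(Add(1, -4), 5), -8) = Mul(Mul(-3, 5), -8) = Mul(-15, -8) = 120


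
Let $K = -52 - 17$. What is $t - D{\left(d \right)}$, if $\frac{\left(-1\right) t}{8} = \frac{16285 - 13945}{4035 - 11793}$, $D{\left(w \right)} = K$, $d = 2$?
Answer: $\frac{30779}{431} \approx 71.413$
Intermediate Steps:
$K = -69$
$D{\left(w \right)} = -69$
$t = \frac{1040}{431}$ ($t = - 8 \frac{16285 - 13945}{4035 - 11793} = - 8 \frac{2340}{-7758} = - 8 \cdot 2340 \left(- \frac{1}{7758}\right) = \left(-8\right) \left(- \frac{130}{431}\right) = \frac{1040}{431} \approx 2.413$)
$t - D{\left(d \right)} = \frac{1040}{431} - -69 = \frac{1040}{431} + 69 = \frac{30779}{431}$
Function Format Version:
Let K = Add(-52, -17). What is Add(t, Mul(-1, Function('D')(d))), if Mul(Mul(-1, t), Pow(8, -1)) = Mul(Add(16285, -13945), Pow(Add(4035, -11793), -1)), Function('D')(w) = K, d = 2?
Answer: Rational(30779, 431) ≈ 71.413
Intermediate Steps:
K = -69
Function('D')(w) = -69
t = Rational(1040, 431) (t = Mul(-8, Mul(Add(16285, -13945), Pow(Add(4035, -11793), -1))) = Mul(-8, Mul(2340, Pow(-7758, -1))) = Mul(-8, Mul(2340, Rational(-1, 7758))) = Mul(-8, Rational(-130, 431)) = Rational(1040, 431) ≈ 2.4130)
Add(t, Mul(-1, Function('D')(d))) = Add(Rational(1040, 431), Mul(-1, -69)) = Add(Rational(1040, 431), 69) = Rational(30779, 431)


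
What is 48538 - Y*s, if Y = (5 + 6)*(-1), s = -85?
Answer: 47603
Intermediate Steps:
Y = -11 (Y = 11*(-1) = -11)
48538 - Y*s = 48538 - (-11)*(-85) = 48538 - 1*935 = 48538 - 935 = 47603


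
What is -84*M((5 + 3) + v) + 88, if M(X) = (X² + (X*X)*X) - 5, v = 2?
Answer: -91892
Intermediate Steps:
M(X) = -5 + X² + X³ (M(X) = (X² + X²*X) - 5 = (X² + X³) - 5 = -5 + X² + X³)
-84*M((5 + 3) + v) + 88 = -84*(-5 + ((5 + 3) + 2)² + ((5 + 3) + 2)³) + 88 = -84*(-5 + (8 + 2)² + (8 + 2)³) + 88 = -84*(-5 + 10² + 10³) + 88 = -84*(-5 + 100 + 1000) + 88 = -84*1095 + 88 = -91980 + 88 = -91892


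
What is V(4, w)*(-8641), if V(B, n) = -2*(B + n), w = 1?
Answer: 86410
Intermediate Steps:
V(B, n) = -2*B - 2*n
V(4, w)*(-8641) = (-2*4 - 2*1)*(-8641) = (-8 - 2)*(-8641) = -10*(-8641) = 86410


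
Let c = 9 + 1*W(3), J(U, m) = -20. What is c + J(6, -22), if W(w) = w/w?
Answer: -10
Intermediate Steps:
W(w) = 1
c = 10 (c = 9 + 1*1 = 9 + 1 = 10)
c + J(6, -22) = 10 - 20 = -10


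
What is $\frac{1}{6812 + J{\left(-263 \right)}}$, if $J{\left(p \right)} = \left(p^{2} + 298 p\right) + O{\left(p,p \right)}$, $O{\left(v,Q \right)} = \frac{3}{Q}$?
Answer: $- \frac{263}{629362} \approx -0.00041788$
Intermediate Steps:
$J{\left(p \right)} = p^{2} + \frac{3}{p} + 298 p$ ($J{\left(p \right)} = \left(p^{2} + 298 p\right) + \frac{3}{p} = p^{2} + \frac{3}{p} + 298 p$)
$\frac{1}{6812 + J{\left(-263 \right)}} = \frac{1}{6812 + \frac{3 + \left(-263\right)^{2} \left(298 - 263\right)}{-263}} = \frac{1}{6812 - \frac{3 + 69169 \cdot 35}{263}} = \frac{1}{6812 - \frac{3 + 2420915}{263}} = \frac{1}{6812 - \frac{2420918}{263}} = \frac{1}{- \frac{629362}{263}} = - \frac{263}{629362}$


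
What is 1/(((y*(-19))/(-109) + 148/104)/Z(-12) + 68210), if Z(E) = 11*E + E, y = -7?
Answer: 408096/27836227585 ≈ 1.4661e-5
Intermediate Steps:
Z(E) = 12*E
1/(((y*(-19))/(-109) + 148/104)/Z(-12) + 68210) = 1/((-7*(-19)/(-109) + 148/104)/((12*(-12))) + 68210) = 1/((133*(-1/109) + 148*(1/104))/(-144) + 68210) = 1/((-133/109 + 37/26)*(-1/144) + 68210) = 1/((575/2834)*(-1/144) + 68210) = 1/(-575/408096 + 68210) = 1/(27836227585/408096) = 408096/27836227585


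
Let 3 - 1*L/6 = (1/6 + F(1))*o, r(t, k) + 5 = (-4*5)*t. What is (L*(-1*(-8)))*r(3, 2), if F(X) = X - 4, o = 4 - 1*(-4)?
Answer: -80080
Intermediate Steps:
o = 8 (o = 4 + 4 = 8)
r(t, k) = -5 - 20*t (r(t, k) = -5 + (-4*5)*t = -5 - 20*t)
F(X) = -4 + X
L = 154 (L = 18 - 6*(1/6 + (-4 + 1))*8 = 18 - 6*(1/6 - 3)*8 = 18 - (-17)*8 = 18 - 6*(-68/3) = 18 + 136 = 154)
(L*(-1*(-8)))*r(3, 2) = (154*(-1*(-8)))*(-5 - 20*3) = (154*8)*(-5 - 60) = 1232*(-65) = -80080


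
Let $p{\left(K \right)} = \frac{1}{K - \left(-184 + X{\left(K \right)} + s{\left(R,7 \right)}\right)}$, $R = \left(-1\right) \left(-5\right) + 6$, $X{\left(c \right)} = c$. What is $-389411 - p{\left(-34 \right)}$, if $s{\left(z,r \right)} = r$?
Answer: $- \frac{68925748}{177} \approx -3.8941 \cdot 10^{5}$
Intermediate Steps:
$R = 11$ ($R = 5 + 6 = 11$)
$p{\left(K \right)} = \frac{1}{177}$ ($p{\left(K \right)} = \frac{1}{K - \left(-177 + K\right)} = \frac{1}{177}$)
$-389411 - p{\left(-34 \right)} = -389411 - \frac{1}{177} = - \frac{68925748}{177}$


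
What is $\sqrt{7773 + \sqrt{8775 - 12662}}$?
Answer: $\sqrt{7773 + 13 i \sqrt{23}} \approx 88.165 + 0.3536 i$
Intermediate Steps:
$\sqrt{7773 + \sqrt{8775 - 12662}} = \sqrt{7773 + \sqrt{-3887}} = \sqrt{7773 + 13 i \sqrt{23}}$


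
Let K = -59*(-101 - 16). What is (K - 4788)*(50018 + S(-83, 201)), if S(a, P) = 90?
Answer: 105978420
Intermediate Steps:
K = 6903 (K = -59*(-117) = 6903)
(K - 4788)*(50018 + S(-83, 201)) = (6903 - 4788)*(50018 + 90) = 2115*50108 = 105978420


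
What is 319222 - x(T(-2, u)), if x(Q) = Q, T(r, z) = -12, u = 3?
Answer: 319234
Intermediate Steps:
319222 - x(T(-2, u)) = 319222 - 1*(-12) = 319222 + 12 = 319234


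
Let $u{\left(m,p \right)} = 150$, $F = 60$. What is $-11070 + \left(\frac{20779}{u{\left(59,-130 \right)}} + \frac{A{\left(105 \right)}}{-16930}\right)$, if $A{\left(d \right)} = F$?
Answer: $- \frac{2776048553}{253950} \approx -10931.0$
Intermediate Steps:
$A{\left(d \right)} = 60$
$-11070 + \left(\frac{20779}{u{\left(59,-130 \right)}} + \frac{A{\left(105 \right)}}{-16930}\right) = -11070 + \left(\frac{20779}{150} + \frac{60}{-16930}\right) = -11070 + \left(20779 \cdot \frac{1}{150} + 60 \left(- \frac{1}{16930}\right)\right) = -11070 + \left(\frac{20779}{150} - \frac{6}{1693}\right) = -11070 + \frac{35177947}{253950} = - \frac{2776048553}{253950}$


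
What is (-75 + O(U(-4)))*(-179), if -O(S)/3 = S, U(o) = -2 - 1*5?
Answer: 9666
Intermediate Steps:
U(o) = -7 (U(o) = -2 - 5 = -7)
O(S) = -3*S
(-75 + O(U(-4)))*(-179) = (-75 - 3*(-7))*(-179) = (-75 + 21)*(-179) = -54*(-179) = 9666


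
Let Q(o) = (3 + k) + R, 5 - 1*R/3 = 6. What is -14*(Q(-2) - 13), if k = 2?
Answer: 154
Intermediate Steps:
R = -3 (R = 15 - 3*6 = 15 - 18 = -3)
Q(o) = 2 (Q(o) = (3 + 2) - 3 = 5 - 3 = 2)
-14*(Q(-2) - 13) = -14*(2 - 13) = -14*(-11) = 154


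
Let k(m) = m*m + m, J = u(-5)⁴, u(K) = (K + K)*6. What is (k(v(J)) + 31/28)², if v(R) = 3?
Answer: 134689/784 ≈ 171.80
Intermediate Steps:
u(K) = 12*K (u(K) = (2*K)*6 = 12*K)
J = 12960000 (J = (12*(-5))⁴ = (-60)⁴ = 12960000)
k(m) = m + m² (k(m) = m² + m = m + m²)
(k(v(J)) + 31/28)² = (3*(1 + 3) + 31/28)² = (3*4 + 31*(1/28))² = (12 + 31/28)² = (367/28)² = 134689/784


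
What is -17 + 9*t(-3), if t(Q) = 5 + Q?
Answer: 1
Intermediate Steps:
-17 + 9*t(-3) = -17 + 9*(5 - 3) = -17 + 9*2 = -17 + 18 = 1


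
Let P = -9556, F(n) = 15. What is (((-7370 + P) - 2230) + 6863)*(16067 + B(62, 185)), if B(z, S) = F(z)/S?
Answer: -7307967226/37 ≈ -1.9751e+8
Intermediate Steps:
B(z, S) = 15/S
(((-7370 + P) - 2230) + 6863)*(16067 + B(62, 185)) = (((-7370 - 9556) - 2230) + 6863)*(16067 + 15/185) = ((-16926 - 2230) + 6863)*(16067 + 15*(1/185)) = (-19156 + 6863)*(16067 + 3/37) = -12293*594482/37 = -7307967226/37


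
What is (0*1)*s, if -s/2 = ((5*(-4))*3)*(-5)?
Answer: 0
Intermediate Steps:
s = -600 (s = -2*(5*(-4))*3*(-5) = -2*(-20*3)*(-5) = -(-120)*(-5) = -2*300 = -600)
(0*1)*s = (0*1)*(-600) = 0*(-600) = 0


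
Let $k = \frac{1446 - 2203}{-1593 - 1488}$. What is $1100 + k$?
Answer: $\frac{3389857}{3081} \approx 1100.2$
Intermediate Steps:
$k = \frac{757}{3081}$ ($k = - \frac{757}{-1593 - 1488} = - \frac{757}{-3081} = \left(-757\right) \left(- \frac{1}{3081}\right) = \frac{757}{3081} \approx 0.2457$)
$1100 + k = 1100 + \frac{757}{3081} = \frac{3389857}{3081}$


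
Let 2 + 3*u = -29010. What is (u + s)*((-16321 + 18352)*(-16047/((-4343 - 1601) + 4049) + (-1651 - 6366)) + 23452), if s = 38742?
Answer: -2684303511228952/5685 ≈ -4.7217e+11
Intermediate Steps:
u = -29012/3 (u = -⅔ + (⅓)*(-29010) = -⅔ - 9670 = -29012/3 ≈ -9670.7)
(u + s)*((-16321 + 18352)*(-16047/((-4343 - 1601) + 4049) + (-1651 - 6366)) + 23452) = (-29012/3 + 38742)*((-16321 + 18352)*(-16047/((-4343 - 1601) + 4049) + (-1651 - 6366)) + 23452) = 87214*(2031*(-16047/(-5944 + 4049) - 8017) + 23452)/3 = 87214*(2031*(-16047/(-1895) - 8017) + 23452)/3 = 87214*(2031*(-16047*(-1/1895) - 8017) + 23452)/3 = 87214*(2031*(16047/1895 - 8017) + 23452)/3 = 87214*(2031*(-15176168/1895) + 23452)/3 = 87214*(-30822797208/1895 + 23452)/3 = (87214/3)*(-30778355668/1895) = -2684303511228952/5685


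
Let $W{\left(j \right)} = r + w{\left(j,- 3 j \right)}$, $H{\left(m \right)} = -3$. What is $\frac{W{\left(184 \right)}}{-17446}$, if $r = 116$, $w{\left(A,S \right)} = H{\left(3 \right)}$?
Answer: $- \frac{113}{17446} \approx -0.0064771$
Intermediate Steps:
$w{\left(A,S \right)} = -3$
$W{\left(j \right)} = 113$ ($W{\left(j \right)} = 116 - 3 = 113$)
$\frac{W{\left(184 \right)}}{-17446} = \frac{113}{-17446} = 113 \left(- \frac{1}{17446}\right) = - \frac{113}{17446}$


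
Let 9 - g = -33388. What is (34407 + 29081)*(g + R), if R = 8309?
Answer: 2647830528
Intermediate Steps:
g = 33397 (g = 9 - 1*(-33388) = 9 + 33388 = 33397)
(34407 + 29081)*(g + R) = (34407 + 29081)*(33397 + 8309) = 63488*41706 = 2647830528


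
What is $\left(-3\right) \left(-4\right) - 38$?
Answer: $-26$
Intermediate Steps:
$\left(-3\right) \left(-4\right) - 38 = 12 - 38 = -26$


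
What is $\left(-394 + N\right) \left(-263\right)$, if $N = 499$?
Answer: $-27615$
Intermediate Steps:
$\left(-394 + N\right) \left(-263\right) = \left(-394 + 499\right) \left(-263\right) = 105 \left(-263\right) = -27615$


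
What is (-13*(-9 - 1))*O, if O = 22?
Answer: 2860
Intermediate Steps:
(-13*(-9 - 1))*O = -13*(-9 - 1)*22 = -13*(-10)*22 = 130*22 = 2860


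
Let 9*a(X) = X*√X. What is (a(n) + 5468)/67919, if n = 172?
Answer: 5468/67919 + 344*√43/611271 ≈ 0.084198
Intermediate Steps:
a(X) = X^(3/2)/9 (a(X) = (X*√X)/9 = X^(3/2)/9)
(a(n) + 5468)/67919 = (172^(3/2)/9 + 5468)/67919 = ((344*√43)/9 + 5468)*(1/67919) = (344*√43/9 + 5468)*(1/67919) = (5468 + 344*√43/9)*(1/67919) = 5468/67919 + 344*√43/611271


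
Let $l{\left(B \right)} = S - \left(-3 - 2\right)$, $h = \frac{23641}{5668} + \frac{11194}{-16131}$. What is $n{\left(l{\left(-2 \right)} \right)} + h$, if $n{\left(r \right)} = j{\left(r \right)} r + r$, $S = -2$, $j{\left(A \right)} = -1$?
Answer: $\frac{317905379}{91430508} \approx 3.477$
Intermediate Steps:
$h = \frac{317905379}{91430508}$ ($h = 23641 \cdot \frac{1}{5668} + 11194 \left(- \frac{1}{16131}\right) = \frac{23641}{5668} - \frac{11194}{16131} = \frac{317905379}{91430508} \approx 3.477$)
$l{\left(B \right)} = 3$ ($l{\left(B \right)} = -2 - \left(-3 - 2\right) = -2 - -5 = -2 + 5 = 3$)
$n{\left(r \right)} = 0$ ($n{\left(r \right)} = - r + r = 0$)
$n{\left(l{\left(-2 \right)} \right)} + h = 0 + \frac{317905379}{91430508} = \frac{317905379}{91430508}$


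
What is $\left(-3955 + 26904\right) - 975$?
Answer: $21974$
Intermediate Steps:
$\left(-3955 + 26904\right) - 975 = 22949 - 975 = 21974$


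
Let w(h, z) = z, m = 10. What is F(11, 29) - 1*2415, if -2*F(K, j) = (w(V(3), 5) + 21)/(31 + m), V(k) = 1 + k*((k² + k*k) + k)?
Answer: -99028/41 ≈ -2415.3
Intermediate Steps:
V(k) = 1 + k*(k + 2*k²) (V(k) = 1 + k*((k² + k²) + k) = 1 + k*(2*k² + k) = 1 + k*(k + 2*k²))
F(K, j) = -13/41 (F(K, j) = -(5 + 21)/(2*(31 + 10)) = -13/41)
F(11, 29) - 1*2415 = -13/41 - 1*2415 = -13/41 - 2415 = -99028/41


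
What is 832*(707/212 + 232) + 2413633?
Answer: 138299877/53 ≈ 2.6094e+6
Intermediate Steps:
832*(707/212 + 232) + 2413633 = 832*(49891/212) + 2413633 = 10377328/53 + 2413633 = 138299877/53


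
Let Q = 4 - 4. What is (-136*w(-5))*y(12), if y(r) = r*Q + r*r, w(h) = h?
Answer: 97920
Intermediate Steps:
Q = 0
y(r) = r**2 (y(r) = r*0 + r*r = 0 + r**2 = r**2)
(-136*w(-5))*y(12) = -136*(-5)*12**2 = 680*144 = 97920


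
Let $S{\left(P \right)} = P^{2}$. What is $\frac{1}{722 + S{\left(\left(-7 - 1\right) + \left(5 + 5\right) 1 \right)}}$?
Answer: $\frac{1}{726} \approx 0.0013774$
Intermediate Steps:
$\frac{1}{722 + S{\left(\left(-7 - 1\right) + \left(5 + 5\right) 1 \right)}} = \frac{1}{722 + \left(\left(-7 - 1\right) + \left(5 + 5\right) 1\right)^{2}} = \frac{1}{722 + \left(-8 + 10 \cdot 1\right)^{2}} = \frac{1}{722 + \left(-8 + 10\right)^{2}} = \frac{1}{722 + 2^{2}} = \frac{1}{722 + 4} = \frac{1}{726}$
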